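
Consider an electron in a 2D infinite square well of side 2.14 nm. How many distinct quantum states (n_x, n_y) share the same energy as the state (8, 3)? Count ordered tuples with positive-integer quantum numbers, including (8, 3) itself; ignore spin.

degeneracy = 2

The level has n_x² + n_y² = 73. The ordered positive-integer solutions are (3, 8), (8, 3).
That gives 2 states.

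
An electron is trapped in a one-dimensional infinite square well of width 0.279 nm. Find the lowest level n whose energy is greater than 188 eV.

E_1 = h²/(8m_eL²) = 7.740×10^-19 J = 4.831 eV.
Need n² > 188/4.831 = 38.92, i.e. n > 6.239.
The smallest integer satisfying this is n = 7.

n = 7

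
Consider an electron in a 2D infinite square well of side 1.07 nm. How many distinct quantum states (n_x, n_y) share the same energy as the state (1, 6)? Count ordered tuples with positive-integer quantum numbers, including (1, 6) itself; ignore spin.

degeneracy = 2

The level has n_x² + n_y² = 37. The ordered positive-integer solutions are (1, 6), (6, 1).
That gives 2 states.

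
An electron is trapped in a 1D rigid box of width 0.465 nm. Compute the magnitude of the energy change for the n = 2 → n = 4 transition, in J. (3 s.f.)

|ΔE| = 3.34×10^-18 J

E_1 = h²/(8m_eL²) = 2.786×10^-19 J.
|ΔE| = |2² − 4²|·E_1 = 12·2.786×10^-19 J = 3.34×10^-18 J.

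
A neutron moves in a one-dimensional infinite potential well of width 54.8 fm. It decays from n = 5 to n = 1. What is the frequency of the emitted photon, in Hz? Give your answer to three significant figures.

f = 3.95×10^20 Hz

E_1 = h²/(8m_nL²) = 1.091×10^-14 J and ΔE = (5² − 1²)E_1 = 2.618×10^-13 J.
f = ΔE/h = 2.618×10^-13/6.626×10^-34 = 3.95×10^20 Hz.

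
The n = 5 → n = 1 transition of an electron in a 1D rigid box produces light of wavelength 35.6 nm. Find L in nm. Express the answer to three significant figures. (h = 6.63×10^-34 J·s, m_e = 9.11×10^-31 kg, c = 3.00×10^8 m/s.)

The photon carries ΔE = hc/λ = 6.63×10^-34·3.00×10^8/3.56×10^-8 m = 5.587×10^-18 J.
Since ΔE = (5² − 1²)E_1, E_1 = 2.328×10^-19 J, and L = h/√(8m_eE_1) = 5.09×10^-10 m = 0.509 nm.

L = 0.509 nm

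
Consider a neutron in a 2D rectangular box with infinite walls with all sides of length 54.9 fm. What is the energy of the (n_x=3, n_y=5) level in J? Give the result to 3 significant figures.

For a 2D rectangular well E = (h²/8m_n)·Σ n_i²/L_i² = (6.626×10^-34)²/(8·1.675×10^-27) · [3²/(54.9 fm)² + 5²/(54.9 fm)²].
Evaluating gives E = 3.70×10^-13 J.

E = 3.70×10^-13 J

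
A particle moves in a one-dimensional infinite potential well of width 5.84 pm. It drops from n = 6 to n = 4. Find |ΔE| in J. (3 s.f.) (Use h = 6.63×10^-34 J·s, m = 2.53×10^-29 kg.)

E_1 = h²/(8mL²) = 6.368×10^-17 J.
|ΔE| = |6² − 4²|·E_1 = 20·6.368×10^-17 J = 1.27×10^-15 J.

|ΔE| = 1.27×10^-15 J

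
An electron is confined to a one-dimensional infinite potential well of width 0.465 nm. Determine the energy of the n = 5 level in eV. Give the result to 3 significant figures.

E_5 = 43.5 eV

For an infinite well E_n = n²h²/(8m_eL²), so E_1 = h²/(8m_eL²) = (6.626×10^-34)²/(8·9.109×10^-31·(4.65×10^-10 m)²) = 2.786×10^-19 J.
Then E_5 = 5²·E_1 = 25·2.786×10^-19 J = 6.965×10^-18 J.
Converting, E_5 = 6.965×10^-18 J / (1.602×10^-19 J/eV) = 43.5 eV.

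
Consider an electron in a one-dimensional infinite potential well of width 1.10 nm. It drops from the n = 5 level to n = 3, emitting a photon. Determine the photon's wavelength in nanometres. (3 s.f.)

E_1 = h²/(8m_eL²) = 4.979×10^-20 J, so ΔE = (5² − 3²)E_1 = 7.966×10^-19 J.
λ = hc/ΔE = (6.626×10^-34·2.998×10^8)/7.966×10^-19 = 2.49×10^-7 m = 249 nm.

λ = 249 nm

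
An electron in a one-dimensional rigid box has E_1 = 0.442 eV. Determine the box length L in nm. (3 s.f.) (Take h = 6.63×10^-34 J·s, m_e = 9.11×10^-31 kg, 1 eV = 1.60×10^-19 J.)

L = 0.924 nm

From E_n = n²h²/(8m_eL²), L = n·h/√(8m_eE_n).
E_1 = 0.442 eV = 7.072×10^-20 J, so L = 1·6.63×10^-34/√(8·9.11×10^-31·7.072×10^-20) = 9.24×10^-10 m = 0.924 nm.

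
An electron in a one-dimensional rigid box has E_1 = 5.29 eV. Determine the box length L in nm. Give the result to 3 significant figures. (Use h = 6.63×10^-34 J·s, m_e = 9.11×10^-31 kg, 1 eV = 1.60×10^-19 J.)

L = 0.267 nm

From E_n = n²h²/(8m_eL²), L = n·h/√(8m_eE_n).
E_1 = 5.29 eV = 8.464×10^-19 J, so L = 1·6.63×10^-34/√(8·9.11×10^-31·8.464×10^-19) = 2.67×10^-10 m = 0.267 nm.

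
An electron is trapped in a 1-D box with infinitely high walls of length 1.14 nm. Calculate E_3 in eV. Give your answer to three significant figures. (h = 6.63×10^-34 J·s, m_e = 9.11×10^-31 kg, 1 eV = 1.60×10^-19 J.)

For an infinite well E_n = n²h²/(8m_eL²), so E_1 = h²/(8m_eL²) = (6.63×10^-34)²/(8·9.11×10^-31·(1.14×10^-9 m)²) = 4.641×10^-20 J.
Then E_3 = 3²·E_1 = 9·4.641×10^-20 J = 4.177×10^-19 J.
Converting, E_3 = 4.177×10^-19 J / (1.60×10^-19 J/eV) = 2.61 eV.

E_3 = 2.61 eV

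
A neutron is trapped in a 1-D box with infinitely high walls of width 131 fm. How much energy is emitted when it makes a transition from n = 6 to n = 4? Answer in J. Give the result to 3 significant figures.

|ΔE| = 3.82×10^-14 J

E_1 = h²/(8m_nL²) = 1.909×10^-15 J.
|ΔE| = |6² − 4²|·E_1 = 20·1.909×10^-15 J = 3.82×10^-14 J.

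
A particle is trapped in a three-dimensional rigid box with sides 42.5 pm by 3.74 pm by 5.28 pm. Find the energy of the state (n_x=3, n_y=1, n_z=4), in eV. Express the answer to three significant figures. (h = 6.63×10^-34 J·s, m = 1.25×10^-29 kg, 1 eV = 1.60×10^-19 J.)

For a 3D rectangular well E = (h²/8m)·Σ n_i²/L_i² = (6.63×10^-34)²/(8·1.25×10^-29) · [3²/(42.5 pm)² + 1²/(3.74 pm)² + 4²/(5.28 pm)²].
Evaluating gives E = 2.859×10^-15 J = 1.79×10^4 eV.

E = 1.79×10^4 eV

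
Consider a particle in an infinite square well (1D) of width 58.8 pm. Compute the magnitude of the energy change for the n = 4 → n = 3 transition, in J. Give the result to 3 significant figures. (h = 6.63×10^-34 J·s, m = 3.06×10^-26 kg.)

|ΔE| = 3.64×10^-21 J

E_1 = h²/(8mL²) = 5.194×10^-22 J.
|ΔE| = |4² − 3²|·E_1 = 7·5.194×10^-22 J = 3.64×10^-21 J.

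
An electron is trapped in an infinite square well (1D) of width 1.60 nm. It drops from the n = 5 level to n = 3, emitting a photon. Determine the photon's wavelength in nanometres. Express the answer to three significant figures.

E_1 = h²/(8m_eL²) = 2.353×10^-20 J, so ΔE = (5² − 3²)E_1 = 3.765×10^-19 J.
λ = hc/ΔE = (6.626×10^-34·2.998×10^8)/3.765×10^-19 = 5.28×10^-7 m = 528 nm.

λ = 528 nm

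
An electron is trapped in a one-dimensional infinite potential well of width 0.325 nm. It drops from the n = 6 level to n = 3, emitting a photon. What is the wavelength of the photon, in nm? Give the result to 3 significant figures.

E_1 = h²/(8m_eL²) = 5.704×10^-19 J, so ΔE = (6² − 3²)E_1 = 1.540×10^-17 J.
λ = hc/ΔE = (6.626×10^-34·2.998×10^8)/1.540×10^-17 = 1.29×10^-8 m = 12.9 nm.

λ = 12.9 nm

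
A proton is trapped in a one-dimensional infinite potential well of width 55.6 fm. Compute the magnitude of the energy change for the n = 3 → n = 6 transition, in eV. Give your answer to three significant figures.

|ΔE| = 1.79×10^6 eV

E_1 = h²/(8m_pL²) = 1.061×10^-14 J.
|ΔE| = |3² − 6²|·E_1 = 27·1.061×10^-14 J = 2.865×10^-13 J = 1.79×10^6 eV.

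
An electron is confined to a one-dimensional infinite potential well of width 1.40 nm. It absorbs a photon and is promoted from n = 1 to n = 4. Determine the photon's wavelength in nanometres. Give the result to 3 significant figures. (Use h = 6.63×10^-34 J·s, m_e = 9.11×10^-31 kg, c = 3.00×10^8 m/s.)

E_1 = h²/(8m_eL²) = 3.077×10^-20 J, so ΔE = (4² − 1²)E_1 = 4.616×10^-19 J.
λ = hc/ΔE = (6.63×10^-34·3.00×10^8)/4.616×10^-19 = 4.31×10^-7 m = 431 nm.

λ = 431 nm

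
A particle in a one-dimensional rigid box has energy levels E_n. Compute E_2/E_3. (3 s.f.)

E_n ∝ n², so E_2/E_3 = 2²/3² = 4/9 = 0.444.

0.444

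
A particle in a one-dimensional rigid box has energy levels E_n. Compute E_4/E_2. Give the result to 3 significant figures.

4.00

E_n ∝ n², so E_4/E_2 = 4²/2² = 16/4 = 4.00.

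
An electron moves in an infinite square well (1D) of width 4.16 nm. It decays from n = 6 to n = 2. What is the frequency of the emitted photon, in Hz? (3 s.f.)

E_1 = h²/(8m_eL²) = 3.481×10^-21 J and ΔE = (6² − 2²)E_1 = 1.114×10^-19 J.
f = ΔE/h = 1.114×10^-19/6.626×10^-34 = 1.68×10^14 Hz.

f = 1.68×10^14 Hz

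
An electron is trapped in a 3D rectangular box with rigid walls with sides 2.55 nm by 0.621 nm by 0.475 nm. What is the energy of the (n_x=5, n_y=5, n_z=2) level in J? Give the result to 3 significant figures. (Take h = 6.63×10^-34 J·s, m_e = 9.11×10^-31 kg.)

E = 5.21×10^-18 J

For a 3D rectangular well E = (h²/8m_e)·Σ n_i²/L_i² = (6.63×10^-34)²/(8·9.11×10^-31) · [5²/(2.55 nm)² + 5²/(0.621 nm)² + 2²/(0.475 nm)²].
Evaluating gives E = 5.21×10^-18 J.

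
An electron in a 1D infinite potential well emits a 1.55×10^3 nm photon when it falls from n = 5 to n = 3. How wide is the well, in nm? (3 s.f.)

L = 2.74 nm

The photon carries ΔE = hc/λ = 6.626×10^-34·2.998×10^8/1.55×10^-6 m = 1.282×10^-19 J.
Since ΔE = (5² − 3²)E_1, E_1 = 8.012×10^-21 J, and L = h/√(8m_eE_1) = 2.74×10^-9 m = 2.74 nm.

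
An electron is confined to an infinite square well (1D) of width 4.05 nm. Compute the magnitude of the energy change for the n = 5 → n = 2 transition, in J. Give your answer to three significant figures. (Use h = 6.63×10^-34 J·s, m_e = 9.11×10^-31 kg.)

|ΔE| = 7.72×10^-20 J

E_1 = h²/(8m_eL²) = 3.677×10^-21 J.
|ΔE| = |5² − 2²|·E_1 = 21·3.677×10^-21 J = 7.72×10^-20 J.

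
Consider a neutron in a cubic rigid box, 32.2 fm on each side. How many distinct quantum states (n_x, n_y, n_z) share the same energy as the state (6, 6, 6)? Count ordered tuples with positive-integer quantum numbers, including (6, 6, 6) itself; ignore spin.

The level has n_x² + n_y² + n_z² = 108. The ordered positive-integer solutions are (2, 2, 10), (2, 10, 2), (6, 6, 6), (10, 2, 2).
That gives 4 states.

degeneracy = 4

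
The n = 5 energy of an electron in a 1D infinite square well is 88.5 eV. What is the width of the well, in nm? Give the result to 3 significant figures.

L = 0.326 nm

From E_n = n²h²/(8m_eL²), L = n·h/√(8m_eE_n).
E_5 = 88.5 eV = 1.418×10^-17 J, so L = 5·6.626×10^-34/√(8·9.109×10^-31·1.418×10^-17) = 3.26×10^-10 m = 0.326 nm.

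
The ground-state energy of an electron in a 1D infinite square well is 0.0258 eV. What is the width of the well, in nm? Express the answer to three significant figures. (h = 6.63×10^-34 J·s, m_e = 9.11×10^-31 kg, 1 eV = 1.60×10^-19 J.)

L = 3.82 nm

From E_n = n²h²/(8m_eL²), L = n·h/√(8m_eE_n).
E_1 = 0.0258 eV = 4.128×10^-21 J, so L = 1·6.63×10^-34/√(8·9.11×10^-31·4.128×10^-21) = 3.82×10^-9 m = 3.82 nm.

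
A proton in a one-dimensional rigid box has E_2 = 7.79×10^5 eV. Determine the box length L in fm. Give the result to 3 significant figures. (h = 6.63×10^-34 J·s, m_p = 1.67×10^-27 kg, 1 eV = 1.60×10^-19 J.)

L = 32.5 fm

From E_n = n²h²/(8m_pL²), L = n·h/√(8m_pE_n).
E_2 = 7.79×10^5 eV = 1.246×10^-13 J, so L = 2·6.63×10^-34/√(8·1.67×10^-27·1.246×10^-13) = 3.25×10^-14 m = 32.5 fm.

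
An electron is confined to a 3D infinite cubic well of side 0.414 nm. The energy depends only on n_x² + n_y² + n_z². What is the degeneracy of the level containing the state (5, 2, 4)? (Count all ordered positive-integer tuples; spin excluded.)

degeneracy = 6

The level has n_x² + n_y² + n_z² = 45. The ordered positive-integer solutions are (2, 4, 5), (2, 5, 4), (4, 2, 5), (4, 5, 2), (5, 2, 4), (5, 4, 2).
That gives 6 states.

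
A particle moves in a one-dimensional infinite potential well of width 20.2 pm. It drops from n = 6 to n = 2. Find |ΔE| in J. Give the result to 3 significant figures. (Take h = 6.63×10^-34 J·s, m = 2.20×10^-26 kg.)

E_1 = h²/(8mL²) = 6.121×10^-21 J.
|ΔE| = |6² − 2²|·E_1 = 32·6.121×10^-21 J = 1.96×10^-19 J.

|ΔE| = 1.96×10^-19 J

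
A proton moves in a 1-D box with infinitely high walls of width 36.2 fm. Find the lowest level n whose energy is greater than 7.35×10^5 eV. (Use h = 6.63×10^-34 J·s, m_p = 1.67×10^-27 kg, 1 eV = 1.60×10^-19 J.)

E_1 = h²/(8m_pL²) = 2.511×10^-14 J = 1.569×10^5 eV.
Need n² > 7.35×10^5/1.569×10^5 = 4.685, i.e. n > 2.164.
The smallest integer satisfying this is n = 3.

n = 3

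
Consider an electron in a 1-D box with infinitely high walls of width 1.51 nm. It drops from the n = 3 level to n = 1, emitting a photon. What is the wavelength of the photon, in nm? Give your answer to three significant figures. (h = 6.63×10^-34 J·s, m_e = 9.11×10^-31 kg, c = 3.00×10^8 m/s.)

E_1 = h²/(8m_eL²) = 2.645×10^-20 J, so ΔE = (3² − 1²)E_1 = 2.116×10^-19 J.
λ = hc/ΔE = (6.63×10^-34·3.00×10^8)/2.116×10^-19 = 9.40×10^-7 m = 940 nm.

λ = 940 nm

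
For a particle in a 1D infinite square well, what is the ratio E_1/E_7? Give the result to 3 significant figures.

0.0204

E_n ∝ n², so E_1/E_7 = 1²/7² = 1/49 = 0.0204.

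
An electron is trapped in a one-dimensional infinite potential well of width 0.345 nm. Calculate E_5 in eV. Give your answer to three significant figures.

E_5 = 79.0 eV

For an infinite well E_n = n²h²/(8m_eL²), so E_1 = h²/(8m_eL²) = (6.626×10^-34)²/(8·9.109×10^-31·(3.45×10^-10 m)²) = 5.062×10^-19 J.
Then E_5 = 5²·E_1 = 25·5.062×10^-19 J = 1.265×10^-17 J.
Converting, E_5 = 1.265×10^-17 J / (1.602×10^-19 J/eV) = 79.0 eV.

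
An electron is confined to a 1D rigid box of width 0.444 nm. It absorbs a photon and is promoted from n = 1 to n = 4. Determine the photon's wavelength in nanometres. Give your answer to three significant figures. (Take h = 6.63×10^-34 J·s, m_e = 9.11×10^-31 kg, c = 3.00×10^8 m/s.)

λ = 43.3 nm

E_1 = h²/(8m_eL²) = 3.060×10^-19 J, so ΔE = (4² − 1²)E_1 = 4.590×10^-18 J.
λ = hc/ΔE = (6.63×10^-34·3.00×10^8)/4.590×10^-18 = 4.33×10^-8 m = 43.3 nm.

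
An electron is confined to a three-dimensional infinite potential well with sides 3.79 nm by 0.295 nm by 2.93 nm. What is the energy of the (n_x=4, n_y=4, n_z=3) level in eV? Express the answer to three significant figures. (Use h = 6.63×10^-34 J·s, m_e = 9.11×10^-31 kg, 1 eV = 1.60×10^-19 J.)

For a 3D rectangular well E = (h²/8m_e)·Σ n_i²/L_i² = (6.63×10^-34)²/(8·9.11×10^-31) · [4²/(3.79 nm)² + 4²/(0.295 nm)² + 3²/(2.93 nm)²].
Evaluating gives E = 1.122×10^-17 J = 70.1 eV.

E = 70.1 eV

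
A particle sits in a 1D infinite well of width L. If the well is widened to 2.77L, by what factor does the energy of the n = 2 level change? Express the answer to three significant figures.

0.130

E_n ∝ 1/L², so the energy scales by 1/2.77² = 0.130.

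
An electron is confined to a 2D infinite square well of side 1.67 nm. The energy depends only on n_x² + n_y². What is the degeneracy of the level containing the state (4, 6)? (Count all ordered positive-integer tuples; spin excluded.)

degeneracy = 2

The level has n_x² + n_y² = 52. The ordered positive-integer solutions are (4, 6), (6, 4).
That gives 2 states.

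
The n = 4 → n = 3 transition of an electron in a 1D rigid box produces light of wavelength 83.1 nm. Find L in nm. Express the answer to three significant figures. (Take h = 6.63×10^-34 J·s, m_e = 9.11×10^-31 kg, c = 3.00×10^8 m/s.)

L = 0.420 nm

The photon carries ΔE = hc/λ = 6.63×10^-34·3.00×10^8/8.31×10^-8 m = 2.394×10^-18 J.
Since ΔE = (4² − 3²)E_1, E_1 = 3.420×10^-19 J, and L = h/√(8m_eE_1) = 4.20×10^-10 m = 0.420 nm.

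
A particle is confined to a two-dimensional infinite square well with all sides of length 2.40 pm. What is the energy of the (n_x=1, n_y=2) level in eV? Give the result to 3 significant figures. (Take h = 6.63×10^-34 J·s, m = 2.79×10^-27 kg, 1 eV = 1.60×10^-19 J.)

E = 107 eV

For a 2D rectangular well E = (h²/8m)·Σ n_i²/L_i² = (6.63×10^-34)²/(8·2.79×10^-27) · [1²/(2.40 pm)² + 2²/(2.40 pm)²].
Evaluating gives E = 1.710×10^-17 J = 107 eV.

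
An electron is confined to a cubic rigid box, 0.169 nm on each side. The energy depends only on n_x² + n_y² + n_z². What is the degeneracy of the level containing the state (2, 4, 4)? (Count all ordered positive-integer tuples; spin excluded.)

degeneracy = 3

The level has n_x² + n_y² + n_z² = 36. The ordered positive-integer solutions are (2, 4, 4), (4, 2, 4), (4, 4, 2).
That gives 3 states.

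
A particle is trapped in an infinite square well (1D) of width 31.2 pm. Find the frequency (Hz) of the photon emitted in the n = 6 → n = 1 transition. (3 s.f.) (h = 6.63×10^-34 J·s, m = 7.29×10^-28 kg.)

f = 4.09×10^15 Hz

E_1 = h²/(8mL²) = 7.743×10^-20 J and ΔE = (6² − 1²)E_1 = 2.710×10^-18 J.
f = ΔE/h = 2.710×10^-18/6.63×10^-34 = 4.09×10^15 Hz.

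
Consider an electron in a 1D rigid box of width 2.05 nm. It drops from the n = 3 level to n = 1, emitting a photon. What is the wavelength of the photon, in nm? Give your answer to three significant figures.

λ = 1.73×10^3 nm

E_1 = h²/(8m_eL²) = 1.434×10^-20 J, so ΔE = (3² − 1²)E_1 = 1.147×10^-19 J.
λ = hc/ΔE = (6.626×10^-34·2.998×10^8)/1.147×10^-19 = 1.73×10^-6 m = 1.73×10^3 nm.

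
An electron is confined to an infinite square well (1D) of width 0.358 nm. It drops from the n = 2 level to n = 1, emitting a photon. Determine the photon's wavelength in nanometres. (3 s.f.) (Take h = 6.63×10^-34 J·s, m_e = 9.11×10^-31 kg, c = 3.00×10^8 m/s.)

λ = 141 nm

E_1 = h²/(8m_eL²) = 4.706×10^-19 J, so ΔE = (2² − 1²)E_1 = 1.412×10^-18 J.
λ = hc/ΔE = (6.63×10^-34·3.00×10^8)/1.412×10^-18 = 1.41×10^-7 m = 141 nm.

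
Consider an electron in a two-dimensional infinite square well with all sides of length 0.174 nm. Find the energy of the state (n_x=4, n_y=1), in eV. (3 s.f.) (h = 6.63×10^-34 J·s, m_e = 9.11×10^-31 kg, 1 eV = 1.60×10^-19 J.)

E = 212 eV

For a 2D rectangular well E = (h²/8m_e)·Σ n_i²/L_i² = (6.63×10^-34)²/(8·9.11×10^-31) · [4²/(0.174 nm)² + 1²/(0.174 nm)²].
Evaluating gives E = 3.387×10^-17 J = 212 eV.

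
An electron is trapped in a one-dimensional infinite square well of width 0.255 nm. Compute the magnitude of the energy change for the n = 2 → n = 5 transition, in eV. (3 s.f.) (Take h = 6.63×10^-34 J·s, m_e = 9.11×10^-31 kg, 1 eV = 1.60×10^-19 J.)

E_1 = h²/(8m_eL²) = 9.276×10^-19 J.
|ΔE| = |2² − 5²|·E_1 = 21·9.276×10^-19 J = 1.948×10^-17 J = 122 eV.

|ΔE| = 122 eV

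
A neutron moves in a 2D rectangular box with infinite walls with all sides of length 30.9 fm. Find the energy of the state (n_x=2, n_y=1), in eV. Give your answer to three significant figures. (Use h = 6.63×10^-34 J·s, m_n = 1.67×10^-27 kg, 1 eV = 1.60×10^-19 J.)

E = 1.08×10^6 eV

For a 2D rectangular well E = (h²/8m_n)·Σ n_i²/L_i² = (6.63×10^-34)²/(8·1.67×10^-27) · [2²/(30.9 fm)² + 1²/(30.9 fm)²].
Evaluating gives E = 1.723×10^-13 J = 1.08×10^6 eV.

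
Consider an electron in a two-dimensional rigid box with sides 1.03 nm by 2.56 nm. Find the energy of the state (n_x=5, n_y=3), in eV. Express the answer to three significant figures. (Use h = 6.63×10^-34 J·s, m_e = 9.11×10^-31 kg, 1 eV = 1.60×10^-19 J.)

For a 2D rectangular well E = (h²/8m_e)·Σ n_i²/L_i² = (6.63×10^-34)²/(8·9.11×10^-31) · [5²/(1.03 nm)² + 3²/(2.56 nm)²].
Evaluating gives E = 1.504×10^-18 J = 9.40 eV.

E = 9.40 eV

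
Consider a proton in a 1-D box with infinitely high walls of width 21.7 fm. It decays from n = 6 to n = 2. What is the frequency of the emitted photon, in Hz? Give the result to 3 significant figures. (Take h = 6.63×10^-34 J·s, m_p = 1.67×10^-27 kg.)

E_1 = h²/(8m_pL²) = 6.987×10^-14 J and ΔE = (6² − 2²)E_1 = 2.236×10^-12 J.
f = ΔE/h = 2.236×10^-12/6.63×10^-34 = 3.37×10^21 Hz.

f = 3.37×10^21 Hz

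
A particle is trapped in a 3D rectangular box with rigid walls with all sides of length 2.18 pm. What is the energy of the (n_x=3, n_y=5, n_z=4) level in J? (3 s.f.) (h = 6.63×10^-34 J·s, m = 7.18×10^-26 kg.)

For a 3D rectangular well E = (h²/8m)·Σ n_i²/L_i² = (6.63×10^-34)²/(8·7.18×10^-26) · [3²/(2.18 pm)² + 5²/(2.18 pm)² + 4²/(2.18 pm)²].
Evaluating gives E = 8.05×10^-18 J.

E = 8.05×10^-18 J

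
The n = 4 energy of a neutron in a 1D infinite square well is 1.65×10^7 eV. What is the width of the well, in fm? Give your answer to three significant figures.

L = 14.1 fm

From E_n = n²h²/(8m_nL²), L = n·h/√(8m_nE_n).
E_4 = 1.65×10^7 eV = 2.643×10^-12 J, so L = 4·6.626×10^-34/√(8·1.675×10^-27·2.643×10^-12) = 1.41×10^-14 m = 14.1 fm.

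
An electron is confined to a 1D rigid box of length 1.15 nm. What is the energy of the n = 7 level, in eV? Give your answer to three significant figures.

E_7 = 13.9 eV

For an infinite well E_n = n²h²/(8m_eL²), so E_1 = h²/(8m_eL²) = (6.626×10^-34)²/(8·9.109×10^-31·(1.15×10^-9 m)²) = 4.556×10^-20 J.
Then E_7 = 7²·E_1 = 49·4.556×10^-20 J = 2.232×10^-18 J.
Converting, E_7 = 2.232×10^-18 J / (1.602×10^-19 J/eV) = 13.9 eV.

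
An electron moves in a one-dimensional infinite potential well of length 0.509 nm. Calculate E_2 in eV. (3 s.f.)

E_2 = 5.81 eV

For an infinite well E_n = n²h²/(8m_eL²), so E_1 = h²/(8m_eL²) = (6.626×10^-34)²/(8·9.109×10^-31·(5.09×10^-10 m)²) = 2.325×10^-19 J.
Then E_2 = 2²·E_1 = 4·2.325×10^-19 J = 9.300×10^-19 J.
Converting, E_2 = 9.300×10^-19 J / (1.602×10^-19 J/eV) = 5.81 eV.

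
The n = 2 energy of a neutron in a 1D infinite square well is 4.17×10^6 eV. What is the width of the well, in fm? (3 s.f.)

From E_n = n²h²/(8m_nL²), L = n·h/√(8m_nE_n).
E_2 = 4.17×10^6 eV = 6.680×10^-13 J, so L = 2·6.626×10^-34/√(8·1.675×10^-27·6.680×10^-13) = 1.40×10^-14 m = 14.0 fm.

L = 14.0 fm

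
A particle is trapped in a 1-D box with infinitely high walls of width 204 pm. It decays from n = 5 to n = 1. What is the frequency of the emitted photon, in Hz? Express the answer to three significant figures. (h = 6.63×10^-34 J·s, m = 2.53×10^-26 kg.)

f = 1.89×10^12 Hz

E_1 = h²/(8mL²) = 5.219×10^-23 J and ΔE = (5² − 1²)E_1 = 1.253×10^-21 J.
f = ΔE/h = 1.253×10^-21/6.63×10^-34 = 1.89×10^12 Hz.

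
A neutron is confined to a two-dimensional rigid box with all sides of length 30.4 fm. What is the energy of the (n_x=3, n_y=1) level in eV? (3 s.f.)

E = 2.21×10^6 eV

For a 2D rectangular well E = (h²/8m_n)·Σ n_i²/L_i² = (6.626×10^-34)²/(8·1.675×10^-27) · [3²/(30.4 fm)² + 1²/(30.4 fm)²].
Evaluating gives E = 3.545×10^-13 J = 2.21×10^6 eV.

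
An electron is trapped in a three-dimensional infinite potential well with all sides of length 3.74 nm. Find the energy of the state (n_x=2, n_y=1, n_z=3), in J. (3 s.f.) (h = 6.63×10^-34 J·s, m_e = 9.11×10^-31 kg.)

E = 6.04×10^-20 J

For a 3D rectangular well E = (h²/8m_e)·Σ n_i²/L_i² = (6.63×10^-34)²/(8·9.11×10^-31) · [2²/(3.74 nm)² + 1²/(3.74 nm)² + 3²/(3.74 nm)²].
Evaluating gives E = 6.04×10^-20 J.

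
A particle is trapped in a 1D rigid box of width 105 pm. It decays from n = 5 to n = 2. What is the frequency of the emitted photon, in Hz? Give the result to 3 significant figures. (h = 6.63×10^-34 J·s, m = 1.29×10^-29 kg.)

f = 1.22×10^16 Hz

E_1 = h²/(8mL²) = 3.863×10^-19 J and ΔE = (5² − 2²)E_1 = 8.112×10^-18 J.
f = ΔE/h = 8.112×10^-18/6.63×10^-34 = 1.22×10^16 Hz.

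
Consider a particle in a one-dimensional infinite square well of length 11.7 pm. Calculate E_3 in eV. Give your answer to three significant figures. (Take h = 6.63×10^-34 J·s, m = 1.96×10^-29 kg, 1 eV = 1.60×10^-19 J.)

For an infinite well E_n = n²h²/(8mL²), so E_1 = h²/(8mL²) = (6.63×10^-34)²/(8·1.96×10^-29·(1.17×10^-11 m)²) = 2.048×10^-17 J.
Then E_3 = 3²·E_1 = 9·2.048×10^-17 J = 1.843×10^-16 J.
Converting, E_3 = 1.843×10^-16 J / (1.60×10^-19 J/eV) = 1.15×10^3 eV.

E_3 = 1.15×10^3 eV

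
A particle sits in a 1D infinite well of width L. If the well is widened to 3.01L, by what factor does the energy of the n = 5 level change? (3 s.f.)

E_n ∝ 1/L², so the energy scales by 1/3.01² = 0.110.

0.110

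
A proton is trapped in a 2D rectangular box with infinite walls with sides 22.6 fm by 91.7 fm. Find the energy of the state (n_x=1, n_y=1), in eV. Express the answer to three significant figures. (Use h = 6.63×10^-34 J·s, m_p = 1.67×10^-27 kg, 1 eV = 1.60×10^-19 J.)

E = 4.27×10^5 eV

For a 2D rectangular well E = (h²/8m_p)·Σ n_i²/L_i² = (6.63×10^-34)²/(8·1.67×10^-27) · [1²/(22.6 fm)² + 1²/(91.7 fm)²].
Evaluating gives E = 6.833×10^-14 J = 4.27×10^5 eV.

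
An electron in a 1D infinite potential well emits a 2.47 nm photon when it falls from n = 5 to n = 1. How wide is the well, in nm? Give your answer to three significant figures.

L = 0.134 nm

The photon carries ΔE = hc/λ = 6.626×10^-34·2.998×10^8/2.47×10^-9 m = 8.042×10^-17 J.
Since ΔE = (5² − 1²)E_1, E_1 = 3.351×10^-18 J, and L = h/√(8m_eE_1) = 1.34×10^-10 m = 0.134 nm.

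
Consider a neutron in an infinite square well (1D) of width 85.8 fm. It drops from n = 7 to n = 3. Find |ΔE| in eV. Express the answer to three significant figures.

|ΔE| = 1.11×10^6 eV

E_1 = h²/(8m_nL²) = 4.451×10^-15 J.
|ΔE| = |7² − 3²|·E_1 = 40·4.451×10^-15 J = 1.780×10^-13 J = 1.11×10^6 eV.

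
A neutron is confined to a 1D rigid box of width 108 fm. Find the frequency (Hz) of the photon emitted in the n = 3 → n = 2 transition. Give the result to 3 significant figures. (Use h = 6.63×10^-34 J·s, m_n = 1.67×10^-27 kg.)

f = 2.13×10^19 Hz

E_1 = h²/(8m_nL²) = 2.821×10^-15 J and ΔE = (3² − 2²)E_1 = 1.411×10^-14 J.
f = ΔE/h = 1.411×10^-14/6.63×10^-34 = 2.13×10^19 Hz.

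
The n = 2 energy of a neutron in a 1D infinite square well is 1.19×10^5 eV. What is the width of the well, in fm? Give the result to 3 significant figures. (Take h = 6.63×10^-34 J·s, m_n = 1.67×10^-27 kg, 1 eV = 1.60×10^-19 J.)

From E_n = n²h²/(8m_nL²), L = n·h/√(8m_nE_n).
E_2 = 1.19×10^5 eV = 1.904×10^-14 J, so L = 2·6.63×10^-34/√(8·1.67×10^-27·1.904×10^-14) = 8.31×10^-14 m = 83.1 fm.

L = 83.1 fm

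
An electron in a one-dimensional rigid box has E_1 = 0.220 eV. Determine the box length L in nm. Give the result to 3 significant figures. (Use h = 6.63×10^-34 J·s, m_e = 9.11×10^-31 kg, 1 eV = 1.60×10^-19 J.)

L = 1.31 nm

From E_n = n²h²/(8m_eL²), L = n·h/√(8m_eE_n).
E_1 = 0.220 eV = 3.520×10^-20 J, so L = 1·6.63×10^-34/√(8·9.11×10^-31·3.520×10^-20) = 1.31×10^-9 m = 1.31 nm.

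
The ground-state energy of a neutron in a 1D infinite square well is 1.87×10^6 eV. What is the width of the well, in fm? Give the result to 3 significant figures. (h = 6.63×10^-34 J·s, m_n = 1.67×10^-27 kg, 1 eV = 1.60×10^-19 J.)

From E_n = n²h²/(8m_nL²), L = n·h/√(8m_nE_n).
E_1 = 1.87×10^6 eV = 2.992×10^-13 J, so L = 1·6.63×10^-34/√(8·1.67×10^-27·2.992×10^-13) = 1.05×10^-14 m = 10.5 fm.

L = 10.5 fm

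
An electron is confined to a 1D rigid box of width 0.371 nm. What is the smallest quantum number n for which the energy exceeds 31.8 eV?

E_1 = h²/(8m_eL²) = 4.377×10^-19 J = 2.732 eV.
Need n² > 31.8/2.732 = 11.64, i.e. n > 3.412.
The smallest integer satisfying this is n = 4.

n = 4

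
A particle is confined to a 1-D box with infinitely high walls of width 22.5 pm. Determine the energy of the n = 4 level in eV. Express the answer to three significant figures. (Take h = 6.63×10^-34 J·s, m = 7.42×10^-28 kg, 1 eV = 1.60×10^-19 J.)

For an infinite well E_n = n²h²/(8mL²), so E_1 = h²/(8mL²) = (6.63×10^-34)²/(8·7.42×10^-28·(2.25×10^-11 m)²) = 1.463×10^-19 J.
Then E_4 = 4²·E_1 = 16·1.463×10^-19 J = 2.341×10^-18 J.
Converting, E_4 = 2.341×10^-18 J / (1.60×10^-19 J/eV) = 14.6 eV.

E_4 = 14.6 eV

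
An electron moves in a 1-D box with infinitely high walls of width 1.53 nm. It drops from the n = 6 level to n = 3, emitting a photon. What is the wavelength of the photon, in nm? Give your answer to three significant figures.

λ = 286 nm

E_1 = h²/(8m_eL²) = 2.574×10^-20 J, so ΔE = (6² − 3²)E_1 = 6.950×10^-19 J.
λ = hc/ΔE = (6.626×10^-34·2.998×10^8)/6.950×10^-19 = 2.86×10^-7 m = 286 nm.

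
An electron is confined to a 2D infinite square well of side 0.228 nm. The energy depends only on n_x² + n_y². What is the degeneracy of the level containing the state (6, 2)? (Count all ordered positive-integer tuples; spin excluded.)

degeneracy = 2

The level has n_x² + n_y² = 40. The ordered positive-integer solutions are (2, 6), (6, 2).
That gives 2 states.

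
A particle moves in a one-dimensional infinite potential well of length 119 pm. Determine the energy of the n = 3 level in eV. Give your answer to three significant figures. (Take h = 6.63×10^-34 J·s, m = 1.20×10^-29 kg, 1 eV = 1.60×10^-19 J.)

E_3 = 18.2 eV

For an infinite well E_n = n²h²/(8mL²), so E_1 = h²/(8mL²) = (6.63×10^-34)²/(8·1.20×10^-29·(1.19×10^-10 m)²) = 3.233×10^-19 J.
Then E_3 = 3²·E_1 = 9·3.233×10^-19 J = 2.910×10^-18 J.
Converting, E_3 = 2.910×10^-18 J / (1.60×10^-19 J/eV) = 18.2 eV.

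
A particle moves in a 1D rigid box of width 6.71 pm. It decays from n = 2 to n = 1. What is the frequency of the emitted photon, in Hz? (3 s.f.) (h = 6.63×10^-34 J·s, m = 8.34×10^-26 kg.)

f = 6.62×10^13 Hz

E_1 = h²/(8mL²) = 1.463×10^-20 J and ΔE = (2² − 1²)E_1 = 4.389×10^-20 J.
f = ΔE/h = 4.389×10^-20/6.63×10^-34 = 6.62×10^13 Hz.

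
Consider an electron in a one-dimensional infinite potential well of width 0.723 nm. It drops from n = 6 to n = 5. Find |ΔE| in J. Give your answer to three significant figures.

|ΔE| = 1.27×10^-18 J

E_1 = h²/(8m_eL²) = 1.153×10^-19 J.
|ΔE| = |6² − 5²|·E_1 = 11·1.153×10^-19 J = 1.27×10^-18 J.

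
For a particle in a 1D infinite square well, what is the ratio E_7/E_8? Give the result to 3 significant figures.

0.766

E_n ∝ n², so E_7/E_8 = 7²/8² = 49/64 = 0.766.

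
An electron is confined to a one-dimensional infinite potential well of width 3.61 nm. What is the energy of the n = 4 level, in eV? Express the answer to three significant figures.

E_4 = 0.462 eV

For an infinite well E_n = n²h²/(8m_eL²), so E_1 = h²/(8m_eL²) = (6.626×10^-34)²/(8·9.109×10^-31·(3.61×10^-9 m)²) = 4.623×10^-21 J.
Then E_4 = 4²·E_1 = 16·4.623×10^-21 J = 7.397×10^-20 J.
Converting, E_4 = 7.397×10^-20 J / (1.602×10^-19 J/eV) = 0.462 eV.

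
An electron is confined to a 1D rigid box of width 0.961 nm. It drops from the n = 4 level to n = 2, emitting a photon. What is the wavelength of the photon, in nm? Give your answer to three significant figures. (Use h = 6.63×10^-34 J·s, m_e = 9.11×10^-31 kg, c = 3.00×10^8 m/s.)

E_1 = h²/(8m_eL²) = 6.531×10^-20 J, so ΔE = (4² − 2²)E_1 = 7.837×10^-19 J.
λ = hc/ΔE = (6.63×10^-34·3.00×10^8)/7.837×10^-19 = 2.54×10^-7 m = 254 nm.

λ = 254 nm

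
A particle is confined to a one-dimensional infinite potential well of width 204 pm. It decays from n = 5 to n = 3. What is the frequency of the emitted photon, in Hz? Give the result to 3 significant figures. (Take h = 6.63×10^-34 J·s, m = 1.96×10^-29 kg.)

E_1 = h²/(8mL²) = 6.736×10^-20 J and ΔE = (5² − 3²)E_1 = 1.078×10^-18 J.
f = ΔE/h = 1.078×10^-18/6.63×10^-34 = 1.63×10^15 Hz.

f = 1.63×10^15 Hz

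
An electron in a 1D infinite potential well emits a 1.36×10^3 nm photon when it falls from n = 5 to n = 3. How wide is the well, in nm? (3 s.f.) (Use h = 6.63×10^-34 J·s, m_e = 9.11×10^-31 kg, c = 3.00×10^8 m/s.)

The photon carries ΔE = hc/λ = 6.63×10^-34·3.00×10^8/1.36×10^-6 m = 1.462×10^-19 J.
Since ΔE = (5² − 3²)E_1, E_1 = 9.137×10^-21 J, and L = h/√(8m_eE_1) = 2.57×10^-9 m = 2.57 nm.

L = 2.57 nm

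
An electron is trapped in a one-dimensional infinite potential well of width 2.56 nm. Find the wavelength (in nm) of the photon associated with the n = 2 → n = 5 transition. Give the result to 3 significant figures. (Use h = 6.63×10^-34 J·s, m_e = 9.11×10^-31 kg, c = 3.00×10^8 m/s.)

E_1 = h²/(8m_eL²) = 9.203×10^-21 J, so ΔE = (5² − 2²)E_1 = 1.933×10^-19 J.
λ = hc/ΔE = (6.63×10^-34·3.00×10^8)/1.933×10^-19 = 1.03×10^-6 m = 1.03×10^3 nm.

λ = 1.03×10^3 nm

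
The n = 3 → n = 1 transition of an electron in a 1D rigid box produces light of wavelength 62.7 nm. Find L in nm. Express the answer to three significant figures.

The photon carries ΔE = hc/λ = 6.626×10^-34·2.998×10^8/6.27×10^-8 m = 3.168×10^-18 J.
Since ΔE = (3² − 1²)E_1, E_1 = 3.960×10^-19 J, and L = h/√(8m_eE_1) = 3.90×10^-10 m = 0.390 nm.

L = 0.390 nm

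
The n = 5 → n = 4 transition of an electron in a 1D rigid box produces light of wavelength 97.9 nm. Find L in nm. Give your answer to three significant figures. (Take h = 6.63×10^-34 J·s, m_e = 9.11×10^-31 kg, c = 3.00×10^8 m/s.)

The photon carries ΔE = hc/λ = 6.63×10^-34·3.00×10^8/9.79×10^-8 m = 2.032×10^-18 J.
Since ΔE = (5² − 4²)E_1, E_1 = 2.258×10^-19 J, and L = h/√(8m_eE_1) = 5.17×10^-10 m = 0.517 nm.

L = 0.517 nm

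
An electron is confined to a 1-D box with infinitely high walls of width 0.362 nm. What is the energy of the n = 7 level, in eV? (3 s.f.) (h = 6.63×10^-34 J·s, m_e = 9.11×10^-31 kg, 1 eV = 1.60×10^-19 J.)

E_7 = 141 eV

For an infinite well E_n = n²h²/(8m_eL²), so E_1 = h²/(8m_eL²) = (6.63×10^-34)²/(8·9.11×10^-31·(3.62×10^-10 m)²) = 4.603×10^-19 J.
Then E_7 = 7²·E_1 = 49·4.603×10^-19 J = 2.255×10^-17 J.
Converting, E_7 = 2.255×10^-17 J / (1.60×10^-19 J/eV) = 141 eV.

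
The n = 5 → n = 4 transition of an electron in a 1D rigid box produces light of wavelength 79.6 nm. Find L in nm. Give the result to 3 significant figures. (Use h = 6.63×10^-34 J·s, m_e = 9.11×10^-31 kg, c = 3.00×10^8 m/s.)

The photon carries ΔE = hc/λ = 6.63×10^-34·3.00×10^8/7.96×10^-8 m = 2.499×10^-18 J.
Since ΔE = (5² − 4²)E_1, E_1 = 2.777×10^-19 J, and L = h/√(8m_eE_1) = 4.66×10^-10 m = 0.466 nm.

L = 0.466 nm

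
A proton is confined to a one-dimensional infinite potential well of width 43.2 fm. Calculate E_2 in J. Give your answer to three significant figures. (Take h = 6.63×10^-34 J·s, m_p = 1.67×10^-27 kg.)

For an infinite well E_n = n²h²/(8m_pL²), so E_1 = h²/(8m_pL²) = (6.63×10^-34)²/(8·1.67×10^-27·(4.32×10^-14 m)²) = 1.763×10^-14 J.
Then E_2 = 2²·E_1 = 4·1.763×10^-14 J = 7.05×10^-14 J.

E_2 = 7.05×10^-14 J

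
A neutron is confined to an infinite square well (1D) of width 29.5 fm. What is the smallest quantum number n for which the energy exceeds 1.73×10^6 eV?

E_1 = h²/(8m_nL²) = 3.765×10^-14 J = 2.350×10^5 eV.
Need n² > 1.73×10^6/2.350×10^5 = 7.362, i.e. n > 2.713.
The smallest integer satisfying this is n = 3.

n = 3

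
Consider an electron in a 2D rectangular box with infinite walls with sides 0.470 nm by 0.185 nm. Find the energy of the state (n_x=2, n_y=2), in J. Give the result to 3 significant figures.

For a 2D rectangular well E = (h²/8m_e)·Σ n_i²/L_i² = (6.626×10^-34)²/(8·9.109×10^-31) · [2²/(0.470 nm)² + 2²/(0.185 nm)²].
Evaluating gives E = 8.13×10^-18 J.

E = 8.13×10^-18 J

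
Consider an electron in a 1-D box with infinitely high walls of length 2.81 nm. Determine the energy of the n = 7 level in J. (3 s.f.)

For an infinite well E_n = n²h²/(8m_eL²), so E_1 = h²/(8m_eL²) = (6.626×10^-34)²/(8·9.109×10^-31·(2.81×10^-9 m)²) = 7.630×10^-21 J.
Then E_7 = 7²·E_1 = 49·7.630×10^-21 J = 3.74×10^-19 J.

E_7 = 3.74×10^-19 J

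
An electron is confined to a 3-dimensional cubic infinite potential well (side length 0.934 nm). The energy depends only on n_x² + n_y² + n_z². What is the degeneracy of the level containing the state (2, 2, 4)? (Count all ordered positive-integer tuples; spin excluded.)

degeneracy = 3

The level has n_x² + n_y² + n_z² = 24. The ordered positive-integer solutions are (2, 2, 4), (2, 4, 2), (4, 2, 2).
That gives 3 states.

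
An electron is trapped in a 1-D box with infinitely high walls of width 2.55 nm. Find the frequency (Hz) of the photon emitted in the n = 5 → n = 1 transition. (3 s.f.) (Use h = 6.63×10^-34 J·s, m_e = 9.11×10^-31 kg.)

f = 3.36×10^14 Hz

E_1 = h²/(8m_eL²) = 9.276×10^-21 J and ΔE = (5² − 1²)E_1 = 2.226×10^-19 J.
f = ΔE/h = 2.226×10^-19/6.63×10^-34 = 3.36×10^14 Hz.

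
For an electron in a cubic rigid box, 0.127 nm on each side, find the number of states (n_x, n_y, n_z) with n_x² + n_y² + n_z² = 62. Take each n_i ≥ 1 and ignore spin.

The level has n_x² + n_y² + n_z² = 62. The ordered positive-integer solutions are (1, 5, 6), (1, 6, 5), (2, 3, 7), (2, 7, 3), (3, 2, 7), (3, 7, 2), (5, 1, 6), (5, 6, 1), (6, 1, 5), (6, 5, 1), (7, 2, 3), (7, 3, 2).
That gives 12 states.

degeneracy = 12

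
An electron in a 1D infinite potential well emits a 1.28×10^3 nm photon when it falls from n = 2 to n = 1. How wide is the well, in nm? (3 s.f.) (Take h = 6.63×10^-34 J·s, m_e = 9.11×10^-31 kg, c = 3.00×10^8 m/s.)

L = 1.08 nm

The photon carries ΔE = hc/λ = 6.63×10^-34·3.00×10^8/1.28×10^-6 m = 1.554×10^-19 J.
Since ΔE = (2² − 1²)E_1, E_1 = 5.180×10^-20 J, and L = h/√(8m_eE_1) = 1.08×10^-9 m = 1.08 nm.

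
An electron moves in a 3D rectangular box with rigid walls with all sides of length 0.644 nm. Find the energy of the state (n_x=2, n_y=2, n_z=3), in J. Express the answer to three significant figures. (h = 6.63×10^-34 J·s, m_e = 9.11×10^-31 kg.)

E = 2.47×10^-18 J

For a 3D rectangular well E = (h²/8m_e)·Σ n_i²/L_i² = (6.63×10^-34)²/(8·9.11×10^-31) · [2²/(0.644 nm)² + 2²/(0.644 nm)² + 3²/(0.644 nm)²].
Evaluating gives E = 2.47×10^-18 J.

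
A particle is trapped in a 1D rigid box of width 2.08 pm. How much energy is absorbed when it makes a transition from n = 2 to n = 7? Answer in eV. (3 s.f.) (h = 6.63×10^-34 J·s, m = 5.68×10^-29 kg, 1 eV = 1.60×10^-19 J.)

|ΔE| = 6.29×10^4 eV

E_1 = h²/(8mL²) = 2.236×10^-16 J.
|ΔE| = |2² − 7²|·E_1 = 45·2.236×10^-16 J = 1.006×10^-14 J = 6.29×10^4 eV.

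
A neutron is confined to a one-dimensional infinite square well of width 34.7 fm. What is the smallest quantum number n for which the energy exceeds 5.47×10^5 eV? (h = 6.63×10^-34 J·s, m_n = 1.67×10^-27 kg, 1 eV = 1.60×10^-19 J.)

E_1 = h²/(8m_nL²) = 2.733×10^-14 J = 1.708×10^5 eV.
Need n² > 5.47×10^5/1.708×10^5 = 3.203, i.e. n > 1.790.
The smallest integer satisfying this is n = 2.

n = 2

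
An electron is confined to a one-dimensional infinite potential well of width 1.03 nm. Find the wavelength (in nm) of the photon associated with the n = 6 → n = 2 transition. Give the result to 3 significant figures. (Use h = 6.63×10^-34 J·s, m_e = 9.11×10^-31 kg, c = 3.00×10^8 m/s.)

λ = 109 nm

E_1 = h²/(8m_eL²) = 5.685×10^-20 J, so ΔE = (6² − 2²)E_1 = 1.819×10^-18 J.
λ = hc/ΔE = (6.63×10^-34·3.00×10^8)/1.819×10^-18 = 1.09×10^-7 m = 109 nm.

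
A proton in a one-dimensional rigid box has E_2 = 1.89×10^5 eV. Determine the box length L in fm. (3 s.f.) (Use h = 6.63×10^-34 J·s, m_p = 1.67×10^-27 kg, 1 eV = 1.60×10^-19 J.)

From E_n = n²h²/(8m_pL²), L = n·h/√(8m_pE_n).
E_2 = 1.89×10^5 eV = 3.024×10^-14 J, so L = 2·6.63×10^-34/√(8·1.67×10^-27·3.024×10^-14) = 6.60×10^-14 m = 66.0 fm.

L = 66.0 fm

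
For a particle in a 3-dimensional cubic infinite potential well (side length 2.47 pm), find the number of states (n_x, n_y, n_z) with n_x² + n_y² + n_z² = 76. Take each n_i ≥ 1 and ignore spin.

degeneracy = 3

The level has n_x² + n_y² + n_z² = 76. The ordered positive-integer solutions are (2, 6, 6), (6, 2, 6), (6, 6, 2).
That gives 3 states.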